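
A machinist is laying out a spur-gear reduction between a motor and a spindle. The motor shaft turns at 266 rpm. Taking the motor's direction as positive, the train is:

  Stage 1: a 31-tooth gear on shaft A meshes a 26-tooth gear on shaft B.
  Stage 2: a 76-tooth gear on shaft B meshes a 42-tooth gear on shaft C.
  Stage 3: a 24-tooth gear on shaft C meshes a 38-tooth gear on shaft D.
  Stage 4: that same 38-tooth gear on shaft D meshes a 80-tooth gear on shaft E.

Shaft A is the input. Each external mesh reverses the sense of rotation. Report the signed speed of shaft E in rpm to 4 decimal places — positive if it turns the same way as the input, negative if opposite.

Stage 1 [31T→26T]: ω = 266.0000×31/26 = 317.1538 rpm, dir flips to −; running = −317.1538
Stage 2 [76T→42T]: ω = 317.1538×76/42 = 573.8974 rpm, dir flips to +; running = +573.8974
Stage 3 [24T→38T]: ω = 573.8974×24/38 = 362.4615 rpm, dir flips to −; running = −362.4615
Stage 4 [38T→80T]: ω = 362.4615×38/80 = 172.1692 rpm, dir flips to +; running = +172.1692

+172.1692 rpm (same as input, |ω| = 172.1692 rpm)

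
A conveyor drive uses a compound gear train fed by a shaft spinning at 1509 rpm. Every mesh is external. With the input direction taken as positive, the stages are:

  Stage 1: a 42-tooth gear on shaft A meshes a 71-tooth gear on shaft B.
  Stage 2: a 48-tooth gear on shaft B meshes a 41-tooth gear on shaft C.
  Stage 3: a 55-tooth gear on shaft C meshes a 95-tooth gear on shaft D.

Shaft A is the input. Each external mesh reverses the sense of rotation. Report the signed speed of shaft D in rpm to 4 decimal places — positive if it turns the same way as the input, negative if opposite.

Stage 1 [42T→71T]: ω = 1509.0000×42/71 = 892.6479 rpm, dir flips to −; running = −892.6479
Stage 2 [48T→41T]: ω = 892.6479×48/41 = 1045.0512 rpm, dir flips to +; running = +1045.0512
Stage 3 [55T→95T]: ω = 1045.0512×55/95 = 605.0296 rpm, dir flips to −; running = −605.0296

-605.0296 rpm (opposite to input, |ω| = 605.0296 rpm)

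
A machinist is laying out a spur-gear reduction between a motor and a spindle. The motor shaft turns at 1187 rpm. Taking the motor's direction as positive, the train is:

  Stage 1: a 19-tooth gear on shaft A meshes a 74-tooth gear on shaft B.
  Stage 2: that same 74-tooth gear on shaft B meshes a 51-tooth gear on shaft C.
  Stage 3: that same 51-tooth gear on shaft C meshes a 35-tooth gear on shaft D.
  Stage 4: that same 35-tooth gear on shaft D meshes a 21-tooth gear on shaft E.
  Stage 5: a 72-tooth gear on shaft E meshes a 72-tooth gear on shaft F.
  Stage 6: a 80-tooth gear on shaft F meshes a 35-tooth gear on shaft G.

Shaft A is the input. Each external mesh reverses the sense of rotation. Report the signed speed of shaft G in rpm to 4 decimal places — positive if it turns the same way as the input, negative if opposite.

Stage 1 [19T→74T]: ω = 1187.0000×19/74 = 304.7703 rpm, dir flips to −; running = −304.7703
Stage 2 [74T→51T]: ω = 304.7703×74/51 = 442.2157 rpm, dir flips to +; running = +442.2157
Stage 3 [51T→35T]: ω = 442.2157×51/35 = 644.3714 rpm, dir flips to −; running = −644.3714
Stage 4 [35T→21T]: ω = 644.3714×35/21 = 1073.9524 rpm, dir flips to +; running = +1073.9524
Stage 5 [72T→72T]: ω = 1073.9524×72/72 = 1073.9524 rpm, dir flips to −; running = −1073.9524
Stage 6 [80T→35T]: ω = 1073.9524×80/35 = 2454.7483 rpm, dir flips to +; running = +2454.7483

+2454.7483 rpm (same as input, |ω| = 2454.7483 rpm)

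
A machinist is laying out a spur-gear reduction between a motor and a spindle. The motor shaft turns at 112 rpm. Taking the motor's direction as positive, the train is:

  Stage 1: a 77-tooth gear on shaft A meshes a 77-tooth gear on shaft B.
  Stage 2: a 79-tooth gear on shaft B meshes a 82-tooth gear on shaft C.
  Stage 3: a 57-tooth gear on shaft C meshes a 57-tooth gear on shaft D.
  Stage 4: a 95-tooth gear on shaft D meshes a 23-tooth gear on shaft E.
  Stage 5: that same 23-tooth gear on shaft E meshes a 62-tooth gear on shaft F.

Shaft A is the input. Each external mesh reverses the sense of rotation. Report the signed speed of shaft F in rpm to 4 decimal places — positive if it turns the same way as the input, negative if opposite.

Stage 1 [77T→77T]: ω = 112.0000×77/77 = 112.0000 rpm, dir flips to −; running = −112.0000
Stage 2 [79T→82T]: ω = 112.0000×79/82 = 107.9024 rpm, dir flips to +; running = +107.9024
Stage 3 [57T→57T]: ω = 107.9024×57/57 = 107.9024 rpm, dir flips to −; running = −107.9024
Stage 4 [95T→23T]: ω = 107.9024×95/23 = 445.6840 rpm, dir flips to +; running = +445.6840
Stage 5 [23T→62T]: ω = 445.6840×23/62 = 165.3344 rpm, dir flips to −; running = −165.3344

-165.3344 rpm (opposite to input, |ω| = 165.3344 rpm)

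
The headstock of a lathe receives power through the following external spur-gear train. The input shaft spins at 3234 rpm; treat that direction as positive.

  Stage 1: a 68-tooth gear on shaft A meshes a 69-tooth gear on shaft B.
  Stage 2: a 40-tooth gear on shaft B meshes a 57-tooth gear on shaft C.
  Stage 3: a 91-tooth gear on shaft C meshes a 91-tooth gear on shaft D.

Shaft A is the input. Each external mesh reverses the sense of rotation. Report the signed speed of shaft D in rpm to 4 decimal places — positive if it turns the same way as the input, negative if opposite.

Stage 1 [68T→69T]: ω = 3234.0000×68/69 = 3187.1304 rpm, dir flips to −; running = −3187.1304
Stage 2 [40T→57T]: ω = 3187.1304×40/57 = 2236.5828 rpm, dir flips to +; running = +2236.5828
Stage 3 [91T→91T]: ω = 2236.5828×91/91 = 2236.5828 rpm, dir flips to −; running = −2236.5828

-2236.5828 rpm (opposite to input, |ω| = 2236.5828 rpm)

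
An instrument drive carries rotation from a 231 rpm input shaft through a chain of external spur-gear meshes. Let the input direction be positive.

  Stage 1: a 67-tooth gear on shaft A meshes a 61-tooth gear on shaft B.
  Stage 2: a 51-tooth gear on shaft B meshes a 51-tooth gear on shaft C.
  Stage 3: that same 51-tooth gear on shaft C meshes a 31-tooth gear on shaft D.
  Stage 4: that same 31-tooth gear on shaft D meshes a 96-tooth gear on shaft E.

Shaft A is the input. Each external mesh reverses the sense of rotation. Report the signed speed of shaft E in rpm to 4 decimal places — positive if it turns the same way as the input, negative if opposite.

+134.7894 rpm (same as input, |ω| = 134.7894 rpm)

Stage 1 [67T→61T]: ω = 231.0000×67/61 = 253.7213 rpm, dir flips to −; running = −253.7213
Stage 2 [51T→51T]: ω = 253.7213×51/51 = 253.7213 rpm, dir flips to +; running = +253.7213
Stage 3 [51T→31T]: ω = 253.7213×51/31 = 417.4125 rpm, dir flips to −; running = −417.4125
Stage 4 [31T→96T]: ω = 417.4125×31/96 = 134.7894 rpm, dir flips to +; running = +134.7894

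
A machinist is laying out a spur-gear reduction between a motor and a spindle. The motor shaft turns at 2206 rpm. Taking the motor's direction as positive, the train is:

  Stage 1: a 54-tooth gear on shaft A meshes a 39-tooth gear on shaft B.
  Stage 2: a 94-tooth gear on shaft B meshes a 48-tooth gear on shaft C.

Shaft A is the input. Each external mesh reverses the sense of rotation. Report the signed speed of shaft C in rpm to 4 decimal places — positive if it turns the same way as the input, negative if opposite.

Stage 1 [54T→39T]: ω = 2206.0000×54/39 = 3054.4615 rpm, dir flips to −; running = −3054.4615
Stage 2 [94T→48T]: ω = 3054.4615×94/48 = 5981.6538 rpm, dir flips to +; running = +5981.6538

+5981.6538 rpm (same as input, |ω| = 5981.6538 rpm)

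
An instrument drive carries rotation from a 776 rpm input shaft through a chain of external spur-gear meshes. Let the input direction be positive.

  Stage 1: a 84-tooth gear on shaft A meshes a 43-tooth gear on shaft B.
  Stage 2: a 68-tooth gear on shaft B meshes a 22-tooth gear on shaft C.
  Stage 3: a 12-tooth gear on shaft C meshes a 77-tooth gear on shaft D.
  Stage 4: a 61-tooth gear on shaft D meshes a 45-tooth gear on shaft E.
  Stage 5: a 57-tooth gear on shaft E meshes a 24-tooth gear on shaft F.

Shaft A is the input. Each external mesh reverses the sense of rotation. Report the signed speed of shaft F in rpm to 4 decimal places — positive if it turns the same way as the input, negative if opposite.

-2350.8788 rpm (opposite to input, |ω| = 2350.8788 rpm)

Stage 1 [84T→43T]: ω = 776.0000×84/43 = 1515.9070 rpm, dir flips to −; running = −1515.9070
Stage 2 [68T→22T]: ω = 1515.9070×68/22 = 4685.5307 rpm, dir flips to +; running = +4685.5307
Stage 3 [12T→77T]: ω = 4685.5307×12/77 = 730.2126 rpm, dir flips to −; running = −730.2126
Stage 4 [61T→45T]: ω = 730.2126×61/45 = 989.8437 rpm, dir flips to +; running = +989.8437
Stage 5 [57T→24T]: ω = 989.8437×57/24 = 2350.8788 rpm, dir flips to −; running = −2350.8788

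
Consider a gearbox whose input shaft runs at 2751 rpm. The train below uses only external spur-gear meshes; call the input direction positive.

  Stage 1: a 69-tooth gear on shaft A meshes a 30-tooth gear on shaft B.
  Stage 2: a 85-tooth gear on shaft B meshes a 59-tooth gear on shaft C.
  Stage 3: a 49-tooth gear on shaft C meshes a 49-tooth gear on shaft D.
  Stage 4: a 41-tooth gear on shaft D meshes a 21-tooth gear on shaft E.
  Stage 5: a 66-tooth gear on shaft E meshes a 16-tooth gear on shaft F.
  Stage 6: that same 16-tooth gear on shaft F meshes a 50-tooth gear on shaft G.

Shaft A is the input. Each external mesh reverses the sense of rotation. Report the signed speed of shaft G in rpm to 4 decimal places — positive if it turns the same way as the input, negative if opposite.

+23492.2078 rpm (same as input, |ω| = 23492.2078 rpm)

Stage 1 [69T→30T]: ω = 2751.0000×69/30 = 6327.3000 rpm, dir flips to −; running = −6327.3000
Stage 2 [85T→59T]: ω = 6327.3000×85/59 = 9115.6017 rpm, dir flips to +; running = +9115.6017
Stage 3 [49T→49T]: ω = 9115.6017×49/49 = 9115.6017 rpm, dir flips to −; running = −9115.6017
Stage 4 [41T→21T]: ω = 9115.6017×41/21 = 17797.1271 rpm, dir flips to +; running = +17797.1271
Stage 5 [66T→16T]: ω = 17797.1271×66/16 = 73413.1494 rpm, dir flips to −; running = −73413.1494
Stage 6 [16T→50T]: ω = 73413.1494×16/50 = 23492.2078 rpm, dir flips to +; running = +23492.2078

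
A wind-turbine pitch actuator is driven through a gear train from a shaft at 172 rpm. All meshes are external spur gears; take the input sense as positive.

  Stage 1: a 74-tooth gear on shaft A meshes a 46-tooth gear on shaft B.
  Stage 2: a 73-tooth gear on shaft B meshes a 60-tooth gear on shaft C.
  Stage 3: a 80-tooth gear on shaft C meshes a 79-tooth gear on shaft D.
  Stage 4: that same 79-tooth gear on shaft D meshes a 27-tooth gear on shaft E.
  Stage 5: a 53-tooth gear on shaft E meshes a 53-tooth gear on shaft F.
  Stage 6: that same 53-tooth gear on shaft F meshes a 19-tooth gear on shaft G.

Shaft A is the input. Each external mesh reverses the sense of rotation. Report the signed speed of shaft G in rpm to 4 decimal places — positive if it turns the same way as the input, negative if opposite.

+2782.4184 rpm (same as input, |ω| = 2782.4184 rpm)

Stage 1 [74T→46T]: ω = 172.0000×74/46 = 276.6957 rpm, dir flips to −; running = −276.6957
Stage 2 [73T→60T]: ω = 276.6957×73/60 = 336.6464 rpm, dir flips to +; running = +336.6464
Stage 3 [80T→79T]: ω = 336.6464×80/79 = 340.9077 rpm, dir flips to −; running = −340.9077
Stage 4 [79T→27T]: ω = 340.9077×79/27 = 997.4707 rpm, dir flips to +; running = +997.4707
Stage 5 [53T→53T]: ω = 997.4707×53/53 = 997.4707 rpm, dir flips to −; running = −997.4707
Stage 6 [53T→19T]: ω = 997.4707×53/19 = 2782.4184 rpm, dir flips to +; running = +2782.4184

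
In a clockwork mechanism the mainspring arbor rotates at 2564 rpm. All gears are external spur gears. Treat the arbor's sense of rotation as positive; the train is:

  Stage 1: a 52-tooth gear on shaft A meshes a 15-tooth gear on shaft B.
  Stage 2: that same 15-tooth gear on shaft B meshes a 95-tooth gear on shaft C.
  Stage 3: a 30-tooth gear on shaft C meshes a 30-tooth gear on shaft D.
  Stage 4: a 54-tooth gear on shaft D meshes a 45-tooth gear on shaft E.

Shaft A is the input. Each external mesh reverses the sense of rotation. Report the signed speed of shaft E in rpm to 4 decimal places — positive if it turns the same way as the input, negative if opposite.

+1684.1432 rpm (same as input, |ω| = 1684.1432 rpm)

Stage 1 [52T→15T]: ω = 2564.0000×52/15 = 8888.5333 rpm, dir flips to −; running = −8888.5333
Stage 2 [15T→95T]: ω = 8888.5333×15/95 = 1403.4526 rpm, dir flips to +; running = +1403.4526
Stage 3 [30T→30T]: ω = 1403.4526×30/30 = 1403.4526 rpm, dir flips to −; running = −1403.4526
Stage 4 [54T→45T]: ω = 1403.4526×54/45 = 1684.1432 rpm, dir flips to +; running = +1684.1432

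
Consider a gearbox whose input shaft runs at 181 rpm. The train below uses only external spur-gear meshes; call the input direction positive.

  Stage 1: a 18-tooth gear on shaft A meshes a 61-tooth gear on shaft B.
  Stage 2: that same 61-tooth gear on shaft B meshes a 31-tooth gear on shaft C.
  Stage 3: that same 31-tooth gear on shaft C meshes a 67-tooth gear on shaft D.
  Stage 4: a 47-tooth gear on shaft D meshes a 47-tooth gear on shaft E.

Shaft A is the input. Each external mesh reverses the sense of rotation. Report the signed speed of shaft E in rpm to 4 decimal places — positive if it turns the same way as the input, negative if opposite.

+48.6269 rpm (same as input, |ω| = 48.6269 rpm)

Stage 1 [18T→61T]: ω = 181.0000×18/61 = 53.4098 rpm, dir flips to −; running = −53.4098
Stage 2 [61T→31T]: ω = 53.4098×61/31 = 105.0968 rpm, dir flips to +; running = +105.0968
Stage 3 [31T→67T]: ω = 105.0968×31/67 = 48.6269 rpm, dir flips to −; running = −48.6269
Stage 4 [47T→47T]: ω = 48.6269×47/47 = 48.6269 rpm, dir flips to +; running = +48.6269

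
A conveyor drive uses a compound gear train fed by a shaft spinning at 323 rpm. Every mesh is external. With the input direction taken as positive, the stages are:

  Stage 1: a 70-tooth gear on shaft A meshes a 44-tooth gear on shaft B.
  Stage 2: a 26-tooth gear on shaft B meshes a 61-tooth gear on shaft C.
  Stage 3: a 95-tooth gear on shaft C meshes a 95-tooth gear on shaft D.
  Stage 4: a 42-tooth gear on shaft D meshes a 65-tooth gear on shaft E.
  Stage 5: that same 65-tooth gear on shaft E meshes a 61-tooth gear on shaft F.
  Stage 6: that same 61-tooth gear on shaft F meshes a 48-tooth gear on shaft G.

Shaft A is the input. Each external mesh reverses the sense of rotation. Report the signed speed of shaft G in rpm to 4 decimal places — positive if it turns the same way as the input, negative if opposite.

Stage 1 [70T→44T]: ω = 323.0000×70/44 = 513.8636 rpm, dir flips to −; running = −513.8636
Stage 2 [26T→61T]: ω = 513.8636×26/61 = 219.0238 rpm, dir flips to +; running = +219.0238
Stage 3 [95T→95T]: ω = 219.0238×95/95 = 219.0238 rpm, dir flips to −; running = −219.0238
Stage 4 [42T→65T]: ω = 219.0238×42/65 = 141.5231 rpm, dir flips to +; running = +141.5231
Stage 5 [65T→61T]: ω = 141.5231×65/61 = 150.8033 rpm, dir flips to −; running = −150.8033
Stage 6 [61T→48T]: ω = 150.8033×61/48 = 191.6459 rpm, dir flips to +; running = +191.6459

+191.6459 rpm (same as input, |ω| = 191.6459 rpm)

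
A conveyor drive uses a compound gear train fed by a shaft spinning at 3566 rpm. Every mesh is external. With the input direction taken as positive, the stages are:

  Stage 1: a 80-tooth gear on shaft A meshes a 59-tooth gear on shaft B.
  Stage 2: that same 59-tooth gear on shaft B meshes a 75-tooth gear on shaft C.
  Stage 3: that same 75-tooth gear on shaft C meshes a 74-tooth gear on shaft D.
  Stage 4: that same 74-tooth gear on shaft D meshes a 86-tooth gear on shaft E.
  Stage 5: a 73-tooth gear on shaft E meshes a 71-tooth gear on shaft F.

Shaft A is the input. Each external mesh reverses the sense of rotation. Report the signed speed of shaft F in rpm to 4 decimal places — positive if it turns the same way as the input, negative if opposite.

Stage 1 [80T→59T]: ω = 3566.0000×80/59 = 4835.2542 rpm, dir flips to −; running = −4835.2542
Stage 2 [59T→75T]: ω = 4835.2542×59/75 = 3803.7333 rpm, dir flips to +; running = +3803.7333
Stage 3 [75T→74T]: ω = 3803.7333×75/74 = 3855.1351 rpm, dir flips to −; running = −3855.1351
Stage 4 [74T→86T]: ω = 3855.1351×74/86 = 3317.2093 rpm, dir flips to +; running = +3317.2093
Stage 5 [73T→71T]: ω = 3317.2093×73/71 = 3410.6518 rpm, dir flips to −; running = −3410.6518

-3410.6518 rpm (opposite to input, |ω| = 3410.6518 rpm)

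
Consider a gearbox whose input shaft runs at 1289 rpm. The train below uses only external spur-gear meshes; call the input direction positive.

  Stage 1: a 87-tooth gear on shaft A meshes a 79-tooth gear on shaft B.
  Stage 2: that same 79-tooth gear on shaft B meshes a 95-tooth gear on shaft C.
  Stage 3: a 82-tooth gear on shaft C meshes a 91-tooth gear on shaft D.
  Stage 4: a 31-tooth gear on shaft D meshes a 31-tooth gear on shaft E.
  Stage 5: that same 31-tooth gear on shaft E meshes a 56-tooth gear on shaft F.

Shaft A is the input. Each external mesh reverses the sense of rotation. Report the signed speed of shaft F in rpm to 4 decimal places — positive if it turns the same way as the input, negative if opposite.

Stage 1 [87T→79T]: ω = 1289.0000×87/79 = 1419.5316 rpm, dir flips to −; running = −1419.5316
Stage 2 [79T→95T]: ω = 1419.5316×79/95 = 1180.4526 rpm, dir flips to +; running = +1180.4526
Stage 3 [82T→91T]: ω = 1180.4526×82/91 = 1063.7046 rpm, dir flips to −; running = −1063.7046
Stage 4 [31T→31T]: ω = 1063.7046×31/31 = 1063.7046 rpm, dir flips to +; running = +1063.7046
Stage 5 [31T→56T]: ω = 1063.7046×31/56 = 588.8365 rpm, dir flips to −; running = −588.8365

-588.8365 rpm (opposite to input, |ω| = 588.8365 rpm)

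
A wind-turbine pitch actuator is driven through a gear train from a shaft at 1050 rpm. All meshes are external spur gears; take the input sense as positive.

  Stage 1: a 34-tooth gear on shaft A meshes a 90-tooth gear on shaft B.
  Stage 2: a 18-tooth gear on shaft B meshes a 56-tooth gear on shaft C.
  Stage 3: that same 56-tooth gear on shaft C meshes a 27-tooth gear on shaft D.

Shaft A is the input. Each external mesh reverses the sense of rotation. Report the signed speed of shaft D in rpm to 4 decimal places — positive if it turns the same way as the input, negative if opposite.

Stage 1 [34T→90T]: ω = 1050.0000×34/90 = 396.6667 rpm, dir flips to −; running = −396.6667
Stage 2 [18T→56T]: ω = 396.6667×18/56 = 127.5000 rpm, dir flips to +; running = +127.5000
Stage 3 [56T→27T]: ω = 127.5000×56/27 = 264.4444 rpm, dir flips to −; running = −264.4444

-264.4444 rpm (opposite to input, |ω| = 264.4444 rpm)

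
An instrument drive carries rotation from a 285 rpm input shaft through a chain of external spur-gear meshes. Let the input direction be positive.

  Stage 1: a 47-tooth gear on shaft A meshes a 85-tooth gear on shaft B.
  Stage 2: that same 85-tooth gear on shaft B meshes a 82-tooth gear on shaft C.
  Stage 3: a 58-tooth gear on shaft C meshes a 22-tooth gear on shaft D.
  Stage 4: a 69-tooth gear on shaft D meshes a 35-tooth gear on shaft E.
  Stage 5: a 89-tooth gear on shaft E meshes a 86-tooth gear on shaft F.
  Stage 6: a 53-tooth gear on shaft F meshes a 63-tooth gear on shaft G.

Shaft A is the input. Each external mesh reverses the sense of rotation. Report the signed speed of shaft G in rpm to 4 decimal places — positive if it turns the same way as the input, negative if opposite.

Stage 1 [47T→85T]: ω = 285.0000×47/85 = 157.5882 rpm, dir flips to −; running = −157.5882
Stage 2 [85T→82T]: ω = 157.5882×85/82 = 163.3537 rpm, dir flips to +; running = +163.3537
Stage 3 [58T→22T]: ω = 163.3537×58/22 = 430.6596 rpm, dir flips to −; running = −430.6596
Stage 4 [69T→35T]: ω = 430.6596×69/35 = 849.0147 rpm, dir flips to +; running = +849.0147
Stage 5 [89T→86T]: ω = 849.0147×89/86 = 878.6315 rpm, dir flips to −; running = −878.6315
Stage 6 [53T→63T]: ω = 878.6315×53/63 = 739.1662 rpm, dir flips to +; running = +739.1662

+739.1662 rpm (same as input, |ω| = 739.1662 rpm)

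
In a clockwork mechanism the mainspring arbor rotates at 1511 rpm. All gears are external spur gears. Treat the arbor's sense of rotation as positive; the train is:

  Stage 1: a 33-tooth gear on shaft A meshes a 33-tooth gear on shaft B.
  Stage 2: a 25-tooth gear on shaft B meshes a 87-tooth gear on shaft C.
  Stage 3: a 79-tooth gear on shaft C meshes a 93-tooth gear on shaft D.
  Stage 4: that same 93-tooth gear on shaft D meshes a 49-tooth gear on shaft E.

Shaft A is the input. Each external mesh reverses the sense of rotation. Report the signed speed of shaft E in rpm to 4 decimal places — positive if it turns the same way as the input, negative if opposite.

+700.0293 rpm (same as input, |ω| = 700.0293 rpm)

Stage 1 [33T→33T]: ω = 1511.0000×33/33 = 1511.0000 rpm, dir flips to −; running = −1511.0000
Stage 2 [25T→87T]: ω = 1511.0000×25/87 = 434.1954 rpm, dir flips to +; running = +434.1954
Stage 3 [79T→93T]: ω = 434.1954×79/93 = 368.8327 rpm, dir flips to −; running = −368.8327
Stage 4 [93T→49T]: ω = 368.8327×93/49 = 700.0293 rpm, dir flips to +; running = +700.0293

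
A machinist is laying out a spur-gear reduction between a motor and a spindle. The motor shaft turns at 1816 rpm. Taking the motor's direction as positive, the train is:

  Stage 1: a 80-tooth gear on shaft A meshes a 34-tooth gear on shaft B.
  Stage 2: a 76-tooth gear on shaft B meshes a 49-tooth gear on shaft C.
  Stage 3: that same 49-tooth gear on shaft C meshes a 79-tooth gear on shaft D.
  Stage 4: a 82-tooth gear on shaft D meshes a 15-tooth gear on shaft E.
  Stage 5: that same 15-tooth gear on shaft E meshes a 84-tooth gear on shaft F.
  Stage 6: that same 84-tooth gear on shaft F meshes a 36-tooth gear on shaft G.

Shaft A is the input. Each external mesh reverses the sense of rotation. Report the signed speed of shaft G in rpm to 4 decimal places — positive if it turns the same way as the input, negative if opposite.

+9363.2101 rpm (same as input, |ω| = 9363.2101 rpm)

Stage 1 [80T→34T]: ω = 1816.0000×80/34 = 4272.9412 rpm, dir flips to −; running = −4272.9412
Stage 2 [76T→49T]: ω = 4272.9412×76/49 = 6627.4190 rpm, dir flips to +; running = +6627.4190
Stage 3 [49T→79T]: ω = 6627.4190×49/79 = 4110.6776 rpm, dir flips to −; running = −4110.6776
Stage 4 [82T→15T]: ω = 4110.6776×82/15 = 22471.7041 rpm, dir flips to +; running = +22471.7041
Stage 5 [15T→84T]: ω = 22471.7041×15/84 = 4012.8043 rpm, dir flips to −; running = −4012.8043
Stage 6 [84T→36T]: ω = 4012.8043×84/36 = 9363.2101 rpm, dir flips to +; running = +9363.2101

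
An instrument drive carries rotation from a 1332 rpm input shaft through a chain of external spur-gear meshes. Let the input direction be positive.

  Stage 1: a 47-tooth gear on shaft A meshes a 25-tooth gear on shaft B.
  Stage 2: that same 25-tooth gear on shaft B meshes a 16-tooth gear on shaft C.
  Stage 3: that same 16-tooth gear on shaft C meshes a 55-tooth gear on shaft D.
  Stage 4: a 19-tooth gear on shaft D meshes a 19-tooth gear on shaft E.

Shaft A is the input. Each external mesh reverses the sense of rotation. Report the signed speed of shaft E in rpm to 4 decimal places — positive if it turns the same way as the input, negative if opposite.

+1138.2545 rpm (same as input, |ω| = 1138.2545 rpm)

Stage 1 [47T→25T]: ω = 1332.0000×47/25 = 2504.1600 rpm, dir flips to −; running = −2504.1600
Stage 2 [25T→16T]: ω = 2504.1600×25/16 = 3912.7500 rpm, dir flips to +; running = +3912.7500
Stage 3 [16T→55T]: ω = 3912.7500×16/55 = 1138.2545 rpm, dir flips to −; running = −1138.2545
Stage 4 [19T→19T]: ω = 1138.2545×19/19 = 1138.2545 rpm, dir flips to +; running = +1138.2545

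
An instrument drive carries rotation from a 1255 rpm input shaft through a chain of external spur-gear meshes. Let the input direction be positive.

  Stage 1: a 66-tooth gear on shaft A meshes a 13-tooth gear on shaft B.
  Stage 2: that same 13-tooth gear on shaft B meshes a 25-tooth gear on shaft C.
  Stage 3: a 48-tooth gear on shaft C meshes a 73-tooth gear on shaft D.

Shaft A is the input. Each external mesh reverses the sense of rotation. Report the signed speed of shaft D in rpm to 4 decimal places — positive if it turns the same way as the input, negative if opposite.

Stage 1 [66T→13T]: ω = 1255.0000×66/13 = 6371.5385 rpm, dir flips to −; running = −6371.5385
Stage 2 [13T→25T]: ω = 6371.5385×13/25 = 3313.2000 rpm, dir flips to +; running = +3313.2000
Stage 3 [48T→73T]: ω = 3313.2000×48/73 = 2178.5425 rpm, dir flips to −; running = −2178.5425

-2178.5425 rpm (opposite to input, |ω| = 2178.5425 rpm)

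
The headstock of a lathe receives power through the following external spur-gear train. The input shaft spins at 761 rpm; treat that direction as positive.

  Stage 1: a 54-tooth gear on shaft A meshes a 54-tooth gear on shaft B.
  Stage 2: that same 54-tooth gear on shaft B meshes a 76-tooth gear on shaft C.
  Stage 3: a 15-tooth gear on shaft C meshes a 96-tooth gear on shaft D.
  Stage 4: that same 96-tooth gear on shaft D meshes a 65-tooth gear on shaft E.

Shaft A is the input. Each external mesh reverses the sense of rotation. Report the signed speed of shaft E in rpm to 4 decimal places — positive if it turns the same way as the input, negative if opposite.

Stage 1 [54T→54T]: ω = 761.0000×54/54 = 761.0000 rpm, dir flips to −; running = −761.0000
Stage 2 [54T→76T]: ω = 761.0000×54/76 = 540.7105 rpm, dir flips to +; running = +540.7105
Stage 3 [15T→96T]: ω = 540.7105×15/96 = 84.4860 rpm, dir flips to −; running = −84.4860
Stage 4 [96T→65T]: ω = 84.4860×96/65 = 124.7794 rpm, dir flips to +; running = +124.7794

+124.7794 rpm (same as input, |ω| = 124.7794 rpm)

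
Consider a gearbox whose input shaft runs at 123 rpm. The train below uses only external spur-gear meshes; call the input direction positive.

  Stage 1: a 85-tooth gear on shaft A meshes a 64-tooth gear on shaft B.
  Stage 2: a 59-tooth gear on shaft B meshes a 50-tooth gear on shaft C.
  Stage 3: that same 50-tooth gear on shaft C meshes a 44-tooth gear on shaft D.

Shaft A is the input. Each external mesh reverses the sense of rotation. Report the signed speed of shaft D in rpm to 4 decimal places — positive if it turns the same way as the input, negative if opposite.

-219.0501 rpm (opposite to input, |ω| = 219.0501 rpm)

Stage 1 [85T→64T]: ω = 123.0000×85/64 = 163.3594 rpm, dir flips to −; running = −163.3594
Stage 2 [59T→50T]: ω = 163.3594×59/50 = 192.7641 rpm, dir flips to +; running = +192.7641
Stage 3 [50T→44T]: ω = 192.7641×50/44 = 219.0501 rpm, dir flips to −; running = −219.0501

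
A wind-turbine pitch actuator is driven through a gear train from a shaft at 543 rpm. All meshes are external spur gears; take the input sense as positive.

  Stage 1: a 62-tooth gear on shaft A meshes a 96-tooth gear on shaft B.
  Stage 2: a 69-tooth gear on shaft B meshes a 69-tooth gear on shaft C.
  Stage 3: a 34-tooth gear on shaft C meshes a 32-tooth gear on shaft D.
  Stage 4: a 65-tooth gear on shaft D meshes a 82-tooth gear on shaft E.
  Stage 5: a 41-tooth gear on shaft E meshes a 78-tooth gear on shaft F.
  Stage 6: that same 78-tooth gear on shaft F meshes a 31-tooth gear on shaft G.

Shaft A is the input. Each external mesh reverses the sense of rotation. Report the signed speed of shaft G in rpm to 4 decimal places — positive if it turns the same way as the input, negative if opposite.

+390.6348 rpm (same as input, |ω| = 390.6348 rpm)

Stage 1 [62T→96T]: ω = 543.0000×62/96 = 350.6875 rpm, dir flips to −; running = −350.6875
Stage 2 [69T→69T]: ω = 350.6875×69/69 = 350.6875 rpm, dir flips to +; running = +350.6875
Stage 3 [34T→32T]: ω = 350.6875×34/32 = 372.6055 rpm, dir flips to −; running = −372.6055
Stage 4 [65T→82T]: ω = 372.6055×65/82 = 295.3580 rpm, dir flips to +; running = +295.3580
Stage 5 [41T→78T]: ω = 295.3580×41/78 = 155.2523 rpm, dir flips to −; running = −155.2523
Stage 6 [78T→31T]: ω = 155.2523×78/31 = 390.6348 rpm, dir flips to +; running = +390.6348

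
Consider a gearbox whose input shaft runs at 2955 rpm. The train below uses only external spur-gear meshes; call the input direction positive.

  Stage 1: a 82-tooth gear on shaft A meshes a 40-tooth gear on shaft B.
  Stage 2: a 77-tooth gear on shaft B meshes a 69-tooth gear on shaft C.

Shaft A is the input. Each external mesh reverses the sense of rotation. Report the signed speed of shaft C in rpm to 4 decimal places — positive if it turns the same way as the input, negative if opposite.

Stage 1 [82T→40T]: ω = 2955.0000×82/40 = 6057.7500 rpm, dir flips to −; running = −6057.7500
Stage 2 [77T→69T]: ω = 6057.7500×77/69 = 6760.0978 rpm, dir flips to +; running = +6760.0978

+6760.0978 rpm (same as input, |ω| = 6760.0978 rpm)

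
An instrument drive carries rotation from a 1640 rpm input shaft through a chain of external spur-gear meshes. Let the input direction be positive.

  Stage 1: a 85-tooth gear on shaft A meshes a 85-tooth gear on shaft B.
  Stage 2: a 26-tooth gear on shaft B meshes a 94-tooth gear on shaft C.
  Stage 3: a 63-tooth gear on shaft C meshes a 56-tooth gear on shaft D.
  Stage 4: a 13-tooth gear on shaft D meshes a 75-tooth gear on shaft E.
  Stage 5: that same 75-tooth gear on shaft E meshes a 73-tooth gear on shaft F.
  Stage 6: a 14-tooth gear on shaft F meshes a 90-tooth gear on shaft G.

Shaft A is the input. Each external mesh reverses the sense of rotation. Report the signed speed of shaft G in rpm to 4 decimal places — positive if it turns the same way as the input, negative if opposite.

Stage 1 [85T→85T]: ω = 1640.0000×85/85 = 1640.0000 rpm, dir flips to −; running = −1640.0000
Stage 2 [26T→94T]: ω = 1640.0000×26/94 = 453.6170 rpm, dir flips to +; running = +453.6170
Stage 3 [63T→56T]: ω = 453.6170×63/56 = 510.3191 rpm, dir flips to −; running = −510.3191
Stage 4 [13T→75T]: ω = 510.3191×13/75 = 88.4553 rpm, dir flips to +; running = +88.4553
Stage 5 [75T→73T]: ω = 88.4553×75/73 = 90.8788 rpm, dir flips to −; running = −90.8788
Stage 6 [14T→90T]: ω = 90.8788×14/90 = 14.1367 rpm, dir flips to +; running = +14.1367

+14.1367 rpm (same as input, |ω| = 14.1367 rpm)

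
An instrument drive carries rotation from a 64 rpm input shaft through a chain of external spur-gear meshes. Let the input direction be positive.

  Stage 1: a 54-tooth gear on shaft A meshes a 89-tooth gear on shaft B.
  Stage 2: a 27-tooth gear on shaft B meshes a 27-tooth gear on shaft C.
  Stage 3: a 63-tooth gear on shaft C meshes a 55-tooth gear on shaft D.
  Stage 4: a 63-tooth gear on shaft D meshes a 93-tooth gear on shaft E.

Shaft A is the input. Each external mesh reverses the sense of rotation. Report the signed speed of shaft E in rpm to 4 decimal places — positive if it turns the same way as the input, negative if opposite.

Stage 1 [54T→89T]: ω = 64.0000×54/89 = 38.8315 rpm, dir flips to −; running = −38.8315
Stage 2 [27T→27T]: ω = 38.8315×27/27 = 38.8315 rpm, dir flips to +; running = +38.8315
Stage 3 [63T→55T]: ω = 38.8315×63/55 = 44.4797 rpm, dir flips to −; running = −44.4797
Stage 4 [63T→93T]: ω = 44.4797×63/93 = 30.1314 rpm, dir flips to +; running = +30.1314

+30.1314 rpm (same as input, |ω| = 30.1314 rpm)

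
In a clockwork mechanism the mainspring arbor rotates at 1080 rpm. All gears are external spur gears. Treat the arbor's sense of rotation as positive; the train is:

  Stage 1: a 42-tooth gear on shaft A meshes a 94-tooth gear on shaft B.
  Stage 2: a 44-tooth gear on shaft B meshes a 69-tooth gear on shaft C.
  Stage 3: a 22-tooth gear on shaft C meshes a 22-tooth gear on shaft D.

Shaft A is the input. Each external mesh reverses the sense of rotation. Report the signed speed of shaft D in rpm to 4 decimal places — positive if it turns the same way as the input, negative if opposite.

-307.7151 rpm (opposite to input, |ω| = 307.7151 rpm)

Stage 1 [42T→94T]: ω = 1080.0000×42/94 = 482.5532 rpm, dir flips to −; running = −482.5532
Stage 2 [44T→69T]: ω = 482.5532×44/69 = 307.7151 rpm, dir flips to +; running = +307.7151
Stage 3 [22T→22T]: ω = 307.7151×22/22 = 307.7151 rpm, dir flips to −; running = −307.7151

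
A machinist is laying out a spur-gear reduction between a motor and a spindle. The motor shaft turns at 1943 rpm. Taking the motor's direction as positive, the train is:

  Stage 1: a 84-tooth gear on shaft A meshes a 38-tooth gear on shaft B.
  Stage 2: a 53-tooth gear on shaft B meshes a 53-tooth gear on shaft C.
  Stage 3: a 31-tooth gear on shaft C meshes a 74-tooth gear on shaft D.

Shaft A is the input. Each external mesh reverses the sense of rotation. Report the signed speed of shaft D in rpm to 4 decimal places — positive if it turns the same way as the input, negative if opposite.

-1799.2788 rpm (opposite to input, |ω| = 1799.2788 rpm)

Stage 1 [84T→38T]: ω = 1943.0000×84/38 = 4295.0526 rpm, dir flips to −; running = −4295.0526
Stage 2 [53T→53T]: ω = 4295.0526×53/53 = 4295.0526 rpm, dir flips to +; running = +4295.0526
Stage 3 [31T→74T]: ω = 4295.0526×31/74 = 1799.2788 rpm, dir flips to −; running = −1799.2788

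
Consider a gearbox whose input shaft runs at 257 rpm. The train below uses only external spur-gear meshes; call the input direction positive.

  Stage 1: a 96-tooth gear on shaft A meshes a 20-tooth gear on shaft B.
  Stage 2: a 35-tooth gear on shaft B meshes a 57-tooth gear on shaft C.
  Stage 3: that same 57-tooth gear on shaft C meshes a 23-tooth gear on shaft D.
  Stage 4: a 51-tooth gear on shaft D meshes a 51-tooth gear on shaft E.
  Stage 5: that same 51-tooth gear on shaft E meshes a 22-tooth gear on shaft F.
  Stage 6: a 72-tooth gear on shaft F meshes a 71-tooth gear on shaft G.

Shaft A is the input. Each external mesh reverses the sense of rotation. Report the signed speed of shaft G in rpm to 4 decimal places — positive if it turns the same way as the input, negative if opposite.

+4413.0232 rpm (same as input, |ω| = 4413.0232 rpm)

Stage 1 [96T→20T]: ω = 257.0000×96/20 = 1233.6000 rpm, dir flips to −; running = −1233.6000
Stage 2 [35T→57T]: ω = 1233.6000×35/57 = 757.4737 rpm, dir flips to +; running = +757.4737
Stage 3 [57T→23T]: ω = 757.4737×57/23 = 1877.2174 rpm, dir flips to −; running = −1877.2174
Stage 4 [51T→51T]: ω = 1877.2174×51/51 = 1877.2174 rpm, dir flips to +; running = +1877.2174
Stage 5 [51T→22T]: ω = 1877.2174×51/22 = 4351.7312 rpm, dir flips to −; running = −4351.7312
Stage 6 [72T→71T]: ω = 4351.7312×72/71 = 4413.0232 rpm, dir flips to +; running = +4413.0232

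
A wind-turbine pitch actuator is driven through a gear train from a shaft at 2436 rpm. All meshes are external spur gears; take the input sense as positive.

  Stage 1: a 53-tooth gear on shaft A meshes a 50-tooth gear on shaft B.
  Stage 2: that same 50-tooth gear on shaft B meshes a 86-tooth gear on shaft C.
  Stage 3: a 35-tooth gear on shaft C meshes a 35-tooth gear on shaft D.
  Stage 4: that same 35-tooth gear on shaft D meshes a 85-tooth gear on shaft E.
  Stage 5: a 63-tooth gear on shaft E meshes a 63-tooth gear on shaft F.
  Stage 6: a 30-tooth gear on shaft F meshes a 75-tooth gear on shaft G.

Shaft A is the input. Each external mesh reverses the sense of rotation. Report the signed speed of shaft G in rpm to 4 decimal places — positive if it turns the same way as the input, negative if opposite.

Stage 1 [53T→50T]: ω = 2436.0000×53/50 = 2582.1600 rpm, dir flips to −; running = −2582.1600
Stage 2 [50T→86T]: ω = 2582.1600×50/86 = 1501.2558 rpm, dir flips to +; running = +1501.2558
Stage 3 [35T→35T]: ω = 1501.2558×35/35 = 1501.2558 rpm, dir flips to −; running = −1501.2558
Stage 4 [35T→85T]: ω = 1501.2558×35/85 = 618.1642 rpm, dir flips to +; running = +618.1642
Stage 5 [63T→63T]: ω = 618.1642×63/63 = 618.1642 rpm, dir flips to −; running = −618.1642
Stage 6 [30T→75T]: ω = 618.1642×30/75 = 247.2657 rpm, dir flips to +; running = +247.2657

+247.2657 rpm (same as input, |ω| = 247.2657 rpm)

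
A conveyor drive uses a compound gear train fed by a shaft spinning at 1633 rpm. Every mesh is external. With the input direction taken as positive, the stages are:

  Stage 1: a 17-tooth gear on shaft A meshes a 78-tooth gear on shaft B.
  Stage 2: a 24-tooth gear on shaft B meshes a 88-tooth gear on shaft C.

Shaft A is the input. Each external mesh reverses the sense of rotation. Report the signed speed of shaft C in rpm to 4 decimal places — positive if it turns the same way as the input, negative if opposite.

+97.0664 rpm (same as input, |ω| = 97.0664 rpm)

Stage 1 [17T→78T]: ω = 1633.0000×17/78 = 355.9103 rpm, dir flips to −; running = −355.9103
Stage 2 [24T→88T]: ω = 355.9103×24/88 = 97.0664 rpm, dir flips to +; running = +97.0664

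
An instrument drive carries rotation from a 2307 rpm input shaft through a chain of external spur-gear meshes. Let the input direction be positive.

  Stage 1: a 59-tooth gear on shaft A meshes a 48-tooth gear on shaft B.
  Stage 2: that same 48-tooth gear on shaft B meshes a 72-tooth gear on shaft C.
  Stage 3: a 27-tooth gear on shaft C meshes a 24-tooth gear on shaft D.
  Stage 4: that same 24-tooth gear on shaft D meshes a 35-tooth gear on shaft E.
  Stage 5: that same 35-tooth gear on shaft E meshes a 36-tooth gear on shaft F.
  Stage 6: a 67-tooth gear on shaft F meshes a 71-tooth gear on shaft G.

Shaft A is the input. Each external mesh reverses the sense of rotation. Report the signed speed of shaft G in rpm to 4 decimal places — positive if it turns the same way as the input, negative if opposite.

+1337.9652 rpm (same as input, |ω| = 1337.9652 rpm)

Stage 1 [59T→48T]: ω = 2307.0000×59/48 = 2835.6875 rpm, dir flips to −; running = −2835.6875
Stage 2 [48T→72T]: ω = 2835.6875×48/72 = 1890.4583 rpm, dir flips to +; running = +1890.4583
Stage 3 [27T→24T]: ω = 1890.4583×27/24 = 2126.7656 rpm, dir flips to −; running = −2126.7656
Stage 4 [24T→35T]: ω = 2126.7656×24/35 = 1458.3536 rpm, dir flips to +; running = +1458.3536
Stage 5 [35T→36T]: ω = 1458.3536×35/36 = 1417.8438 rpm, dir flips to −; running = −1417.8438
Stage 6 [67T→71T]: ω = 1417.8438×67/71 = 1337.9652 rpm, dir flips to +; running = +1337.9652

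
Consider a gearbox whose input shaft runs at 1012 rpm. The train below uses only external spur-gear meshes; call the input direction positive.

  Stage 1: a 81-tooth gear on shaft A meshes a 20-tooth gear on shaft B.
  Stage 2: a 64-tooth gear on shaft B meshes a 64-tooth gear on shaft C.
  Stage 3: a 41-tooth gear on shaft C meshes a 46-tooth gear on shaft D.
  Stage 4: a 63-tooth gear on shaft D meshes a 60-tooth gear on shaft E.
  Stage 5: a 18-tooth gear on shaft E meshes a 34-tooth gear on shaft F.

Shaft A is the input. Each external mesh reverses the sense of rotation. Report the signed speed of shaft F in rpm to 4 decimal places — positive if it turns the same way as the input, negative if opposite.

-2030.6938 rpm (opposite to input, |ω| = 2030.6938 rpm)

Stage 1 [81T→20T]: ω = 1012.0000×81/20 = 4098.6000 rpm, dir flips to −; running = −4098.6000
Stage 2 [64T→64T]: ω = 4098.6000×64/64 = 4098.6000 rpm, dir flips to +; running = +4098.6000
Stage 3 [41T→46T]: ω = 4098.6000×41/46 = 3653.1000 rpm, dir flips to −; running = −3653.1000
Stage 4 [63T→60T]: ω = 3653.1000×63/60 = 3835.7550 rpm, dir flips to +; running = +3835.7550
Stage 5 [18T→34T]: ω = 3835.7550×18/34 = 2030.6938 rpm, dir flips to −; running = −2030.6938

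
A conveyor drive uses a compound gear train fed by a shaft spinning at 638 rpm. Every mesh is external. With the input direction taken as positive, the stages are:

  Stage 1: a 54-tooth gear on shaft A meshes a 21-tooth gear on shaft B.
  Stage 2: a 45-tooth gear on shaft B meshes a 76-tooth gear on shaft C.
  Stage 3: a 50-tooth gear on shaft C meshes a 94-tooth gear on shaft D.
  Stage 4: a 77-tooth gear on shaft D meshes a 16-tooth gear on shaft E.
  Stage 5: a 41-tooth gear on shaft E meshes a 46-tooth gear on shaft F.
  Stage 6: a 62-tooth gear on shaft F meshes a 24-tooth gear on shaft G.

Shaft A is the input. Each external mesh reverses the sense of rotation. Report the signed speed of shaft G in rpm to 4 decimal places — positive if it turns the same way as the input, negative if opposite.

+5725.5002 rpm (same as input, |ω| = 5725.5002 rpm)

Stage 1 [54T→21T]: ω = 638.0000×54/21 = 1640.5714 rpm, dir flips to −; running = −1640.5714
Stage 2 [45T→76T]: ω = 1640.5714×45/76 = 971.3910 rpm, dir flips to +; running = +971.3910
Stage 3 [50T→94T]: ω = 971.3910×50/94 = 516.6973 rpm, dir flips to −; running = −516.6973
Stage 4 [77T→16T]: ω = 516.6973×77/16 = 2486.6059 rpm, dir flips to +; running = +2486.6059
Stage 5 [41T→46T]: ω = 2486.6059×41/46 = 2216.3226 rpm, dir flips to −; running = −2216.3226
Stage 6 [62T→24T]: ω = 2216.3226×62/24 = 5725.5002 rpm, dir flips to +; running = +5725.5002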